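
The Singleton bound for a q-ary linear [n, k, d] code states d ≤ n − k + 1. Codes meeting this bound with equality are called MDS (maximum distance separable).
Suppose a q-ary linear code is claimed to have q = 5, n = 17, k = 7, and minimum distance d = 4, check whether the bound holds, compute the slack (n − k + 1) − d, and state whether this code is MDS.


Singleton RHS = n − k + 1 = 11, slack = 7, bound satisfied, not MDS.

Singleton bound: d ≤ n − k + 1.
Here n = 17, k = 7, so n − k + 1 = 11.
Given d = 4, check d ≤ 11: YES.
Slack = (n − k + 1) − d = 7.
The code is NOT MDS (slack = 7 > 0).
Description: the claimed parameters are [17, 7, 4]_5; such a code would be non-MDS.


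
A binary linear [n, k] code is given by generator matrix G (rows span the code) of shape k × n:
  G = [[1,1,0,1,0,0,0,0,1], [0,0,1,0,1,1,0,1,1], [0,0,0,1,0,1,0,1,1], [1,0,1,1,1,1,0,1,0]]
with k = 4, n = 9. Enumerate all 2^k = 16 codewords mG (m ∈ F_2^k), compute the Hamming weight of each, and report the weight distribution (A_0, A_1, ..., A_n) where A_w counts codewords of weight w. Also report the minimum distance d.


Weight distribution: A_0 = 1, A_1 = 1, A_3 = 3, A_4 = 5, A_5 = 3, A_6 = 2, A_7 = 1. Minimum distance d = 1.

Enumerate all 2^4 = 16 messages m ∈ F_2^4.
For each, compute codeword c = mG in F_2^9, then tally its weight.
  m = 0000 → c = 000000000, weight = 0.
  m = 1000 → c = 110100001, weight = 4.
  m = 0100 → c = 001011011, weight = 5.
  m = 1100 → c = 111111010, weight = 7.
  m = 0010 → c = 000101011, weight = 4.
  m = 1010 → c = 110001010, weight = 4.
  m = 0110 → c = 001110000, weight = 3.
  m = 1110 → c = 111010001, weight = 5.
  m = 0001 → c = 101111010, weight = 6.
  m = 1001 → c = 011011011, weight = 6.
  m = 0101 → c = 100100001, weight = 3.
  m = 1101 → c = 010000000, weight = 1.
  m = 0011 → c = 101010001, weight = 4.
  m = 1011 → c = 011110000, weight = 4.
  m = 0111 → c = 100001010, weight = 3.
  m = 1111 → c = 010101011, weight = 5.
Tally weights:
  weight 0: 1 codewords.
  weight 1: 1 codewords.
  weight 3: 3 codewords.
  weight 4: 5 codewords.
  weight 5: 3 codewords.
  weight 6: 2 codewords.
  weight 7: 1 codewords.
Minimum distance d = smallest w > 0 with A_w > 0 = 1.
Sanity: Σ A_w = 16 = 2^4 = 16 ✓.


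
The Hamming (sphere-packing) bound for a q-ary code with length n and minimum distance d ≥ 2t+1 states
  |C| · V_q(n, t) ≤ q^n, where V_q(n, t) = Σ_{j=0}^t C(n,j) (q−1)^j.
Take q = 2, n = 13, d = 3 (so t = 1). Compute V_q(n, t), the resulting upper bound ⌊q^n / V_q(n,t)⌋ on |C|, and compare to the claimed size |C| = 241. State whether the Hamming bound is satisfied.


V_q(n, t) = 14, q^n = 8192, Hamming bound = 585, |C| = 241 ≤ bound (satisfied).

Step 1: Compute V_q(n, t) = Σ_{j=0}^1 C(n, j) (q−1)^j.
  j = 0: C(13,0)·(1)^0 = 1·1 = 1.
  j = 1: C(13,1)·(1)^1 = 13·1 = 13.
  V_q(n, t) = 1 + 13 = 14.
Step 2: q^n = 2^13 = 8192.
Step 3: Hamming bound ⌊q^n / V_q(n,t)⌋ = ⌊8192/14⌋ = 585.
Step 4: Compare |C| = 241 to 585: satisfied.
The claimed |C| lies below the Hamming bound.


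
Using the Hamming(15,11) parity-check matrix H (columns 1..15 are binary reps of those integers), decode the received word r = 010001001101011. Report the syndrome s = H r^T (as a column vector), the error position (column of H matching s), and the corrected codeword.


s = (1, 0, 1, 0)^T, error position = 10, corrected codeword c = 010001001001011

Compute s = H r^T mod 2 one row at a time:
  s_1 = 0 + 1 + 1 + 0 + 1 + 0 + 1 + 1 = 5 ≡ 1 (mod 2).
  s_2 = 0 + 0 + 1 + 0 + 1 + 0 + 1 + 1 = 4 ≡ 0 (mod 2).
  s_3 = 1 + 0 + 1 + 0 + 1 + 0 + 1 + 1 = 5 ≡ 1 (mod 2).
  s_4 = 0 + 0 + 0 + 0 + 1 + 0 + 0 + 1 = 2 ≡ 0 (mod 2).
s = (1, 0, 1, 0)^T — this equals column 10 of H (binary 1010), so error is at position 10.
Correct: flip bit 10 of r = 010001001101011 to get c = 010001001001011.


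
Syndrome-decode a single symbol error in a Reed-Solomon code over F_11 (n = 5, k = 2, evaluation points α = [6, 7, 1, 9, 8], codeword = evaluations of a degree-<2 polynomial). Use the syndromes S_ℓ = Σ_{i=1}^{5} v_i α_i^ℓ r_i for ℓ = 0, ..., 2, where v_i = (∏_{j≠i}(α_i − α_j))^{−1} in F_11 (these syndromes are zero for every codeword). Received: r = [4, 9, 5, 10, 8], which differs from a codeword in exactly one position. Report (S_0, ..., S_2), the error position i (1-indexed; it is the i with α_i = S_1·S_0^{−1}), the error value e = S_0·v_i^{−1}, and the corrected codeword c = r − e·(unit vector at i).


S = (3, 10, 4), error at position 2, error magnitude e = 3, c = [4, 6, 5, 10, 8].

Step 1: column multipliers v_i = (∏_{j≠i}(α_i − α_j))^{−1} mod 11.
  i = 1 (α = 6): (6−7)(6−1)(6−9)(6−8) = (−1)·5·(−3)·(−2) = −30 ≡ 3, so v_1 = 3^{−1} = 4 (mod 11).
  i = 2 (α = 7): (7−6)(7−1)(7−9)(7−8) = 1·6·(−2)·(−1) = 12 ≡ 1, so v_2 = 1^{−1} = 1 (mod 11).
  i = 3 (α = 1): (1−6)(1−7)(1−9)(1−8) = (−5)·(−6)·(−8)·(−7) = 1680 ≡ 8, so v_3 = 8^{−1} = 7 (mod 11).
  i = 4 (α = 9): (9−6)(9−7)(9−1)(9−8) = 3·2·8·1 = 48 ≡ 4, so v_4 = 4^{−1} = 3 (mod 11).
  i = 5 (α = 8): (8−6)(8−7)(8−1)(8−9) = 2·1·7·(−1) = −14 ≡ 8, so v_5 = 8^{−1} = 7 (mod 11).
  v = [4, 1, 7, 3, 7].
Step 2: syndromes of r = [4, 9, 5, 10, 8] (all sums mod 11).
  S_0 = Σ v_i r_i = 4·4 + 1·9 + 7·5 + 3·10 + 7·8 = 146 ≡ 3.
  S_1 = Σ v_i α_i r_i = 4·6·4 + 1·7·9 + 7·1·5 + 3·9·10 + 7·8·8 = 912 ≡ 10.
  α_i^2 mod 11 = [3, 5, 1, 4, 9].
  S_2 = Σ v_i α_i^2 r_i = 4·3·4 + 1·5·9 + 7·1·5 + 3·4·10 + 7·9·8 = 752 ≡ 4.
  S = (3, 10, 4) ≠ 0, so r is not a codeword (an error is present).
Step 3: locate the error. For a single error e at position i, S_ℓ = v_i·e·α_i^ℓ, so α_err = S_1/S_0.
  S_0^{−1} = 3^{−1} = 4 (mod 11), so α_err = 10·4 = 40 ≡ 7 = α_2. Error position i = 2.
  Consistency check: S_2/S_1 = 4·10 = 40 ≡ 7 = α_err ✓ (single-error assumption holds).
Step 4: error magnitude e = S_0/v_2 = S_0·∏_{j≠2}(α_2 − α_j) = 3·1 = 3 ≡ 3 (mod 11).
Step 5: correct position 2: c_2 = r_2 − e = 9 − 3 ≡ 6 (mod 11). Hence c = [4, 6, 5, 10, 8].
  Check: interpolating c through the α_i gives m(x) = 3 + 2·x (degree < 2) with m(α_i) = c_i for every i, so c is indeed a codeword.


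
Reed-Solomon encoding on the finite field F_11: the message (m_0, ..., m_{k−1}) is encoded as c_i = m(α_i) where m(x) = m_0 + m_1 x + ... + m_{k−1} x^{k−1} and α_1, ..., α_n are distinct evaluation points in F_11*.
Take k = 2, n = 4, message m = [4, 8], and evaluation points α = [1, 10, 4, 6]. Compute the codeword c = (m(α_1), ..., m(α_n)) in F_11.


c = [1, 7, 3, 8]

Message polynomial: m(x) = 4 + 8·x (mod 11).
For each evaluation point α_i, compute m(α_i) mod 11:
  α_1 = 1: Horner steps 8 → 1, so m(1) = 1.
  α_2 = 10: Horner steps 8 → 7, so m(10) = 7.
  α_3 = 4: Horner steps 8 → 3, so m(4) = 3.
  α_4 = 6: Horner steps 8 → 8, so m(6) = 8.
Codeword c = [1, 7, 3, 8] ∈ F_11^4.


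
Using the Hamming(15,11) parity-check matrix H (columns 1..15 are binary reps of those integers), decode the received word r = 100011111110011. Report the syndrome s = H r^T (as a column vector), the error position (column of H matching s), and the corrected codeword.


s = (0, 1, 0, 0)^T, error position = 4, corrected codeword c = 100111111110011

Compute s = H r^T mod 2 one row at a time:
  s_1 = 1 + 1 + 1 + 1 + 0 + 0 + 1 + 1 = 6 ≡ 0 (mod 2).
  s_2 = 0 + 1 + 1 + 1 + 0 + 0 + 1 + 1 = 5 ≡ 1 (mod 2).
  s_3 = 0 + 0 + 1 + 1 + 1 + 1 + 1 + 1 = 6 ≡ 0 (mod 2).
  s_4 = 1 + 0 + 1 + 1 + 1 + 1 + 0 + 1 = 6 ≡ 0 (mod 2).
s = (0, 1, 0, 0)^T — this equals column 4 of H (binary 0100), so error is at position 4.
Correct: flip bit 4 of r = 100011111110011 to get c = 100111111110011.


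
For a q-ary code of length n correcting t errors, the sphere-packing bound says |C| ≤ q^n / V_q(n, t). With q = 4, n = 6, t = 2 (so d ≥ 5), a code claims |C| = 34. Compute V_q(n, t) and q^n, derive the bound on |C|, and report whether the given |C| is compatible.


V_q(n, t) = 154, q^n = 4096, Hamming bound = 26, |C| = 34 > bound (violated).

Step 1: Compute V_q(n, t) = Σ_{j=0}^2 C(n, j) (q−1)^j.
  j = 0: C(6,0)·(3)^0 = 1·1 = 1.
  j = 1: C(6,1)·(3)^1 = 6·3 = 18.
  j = 2: C(6,2)·(3)^2 = 15·9 = 135.
  V_q(n, t) = 1 + 18 + 135 = 154.
Step 2: q^n = 4^6 = 4096.
Step 3: Hamming bound ⌊q^n / V_q(n,t)⌋ = ⌊4096/154⌋ = 26.
Step 4: Compare |C| = 34 to 26: violated.
The claimed |C| lies above the Hamming bound, so no 4-ary code of length 6 with d ≥ 5 can have 34 codewords.


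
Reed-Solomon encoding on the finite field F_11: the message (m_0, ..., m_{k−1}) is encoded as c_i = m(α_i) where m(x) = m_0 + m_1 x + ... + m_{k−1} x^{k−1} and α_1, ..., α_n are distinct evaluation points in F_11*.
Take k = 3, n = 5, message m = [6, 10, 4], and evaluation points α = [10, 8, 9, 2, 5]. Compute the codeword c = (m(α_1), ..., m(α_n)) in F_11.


c = [0, 1, 2, 9, 2]

Message polynomial: m(x) = 6 + 10·x + 4·x^2 (mod 11).
For each evaluation point α_i, compute m(α_i) mod 11:
  α_1 = 10: Horner steps 4 → 6 → 0, so m(10) = 0.
  α_2 = 8: Horner steps 4 → 9 → 1, so m(8) = 1.
  α_3 = 9: Horner steps 4 → 2 → 2, so m(9) = 2.
  α_4 = 2: Horner steps 4 → 7 → 9, so m(2) = 9.
  α_5 = 5: Horner steps 4 → 8 → 2, so m(5) = 2.
Codeword c = [0, 1, 2, 9, 2] ∈ F_11^5.


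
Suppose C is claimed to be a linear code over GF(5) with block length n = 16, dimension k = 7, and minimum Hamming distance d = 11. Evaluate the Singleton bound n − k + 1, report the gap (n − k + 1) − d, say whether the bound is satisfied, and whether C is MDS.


Singleton RHS = n − k + 1 = 10, slack = -1, bound violated (no such code; not MDS).

Singleton bound: d ≤ n − k + 1.
Here n = 16, k = 7, so n − k + 1 = 10.
Given d = 11, check d ≤ 10: NO.
Slack = (n − k + 1) − d = -1.
The slack is negative: d = 11 exceeds n − k + 1 = 10 by 1, so the Singleton bound is violated and no linear [16, 7, 11]_5 code can exist. In particular it is not MDS (MDS requires d = n − k + 1 exactly).
Description: the claimed parameters are [16, 7, 11]_5; such a code would be impossible (violates the Singleton bound).


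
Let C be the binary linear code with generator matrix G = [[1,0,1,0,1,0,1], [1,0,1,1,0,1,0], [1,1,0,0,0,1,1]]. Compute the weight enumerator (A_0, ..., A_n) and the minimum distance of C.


Weight distribution: A_0 = 1, A_4 = 7. Minimum distance d = 4.

Enumerate all 2^3 = 8 messages m ∈ F_2^3.
For each, compute codeword c = mG in F_2^7, then tally its weight.
  m = 000 → c = 0000000, weight = 0.
  m = 100 → c = 1010101, weight = 4.
  m = 010 → c = 1011010, weight = 4.
  m = 110 → c = 0001111, weight = 4.
  m = 001 → c = 1100011, weight = 4.
  m = 101 → c = 0110110, weight = 4.
  m = 011 → c = 0111001, weight = 4.
  m = 111 → c = 1101100, weight = 4.
Tally weights:
  weight 0: 1 codewords.
  weight 4: 7 codewords.
Minimum distance d = smallest w > 0 with A_w > 0 = 4.
Sanity: Σ A_w = 8 = 2^3 = 8 ✓.


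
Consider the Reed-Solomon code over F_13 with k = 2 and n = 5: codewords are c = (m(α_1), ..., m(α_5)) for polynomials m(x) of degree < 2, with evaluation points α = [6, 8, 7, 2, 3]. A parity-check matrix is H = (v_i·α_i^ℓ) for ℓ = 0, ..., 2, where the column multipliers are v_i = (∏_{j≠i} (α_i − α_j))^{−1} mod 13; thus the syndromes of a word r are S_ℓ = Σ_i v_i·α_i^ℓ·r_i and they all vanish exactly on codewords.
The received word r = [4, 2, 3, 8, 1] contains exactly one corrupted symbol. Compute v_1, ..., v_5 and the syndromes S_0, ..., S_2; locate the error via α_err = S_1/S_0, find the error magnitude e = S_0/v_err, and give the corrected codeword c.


S = (4, 12, 10), error at position 5, error magnitude e = 7, c = [4, 2, 3, 8, 7].

Step 1: column multipliers v_i = (∏_{j≠i}(α_i − α_j))^{−1} mod 13.
  i = 1 (α = 6): (6−8)(6−7)(6−2)(6−3) = (−2)·(−1)·4·3 = 24 ≡ 11, so v_1 = 11^{−1} = 6 (mod 13).
  i = 2 (α = 8): (8−6)(8−7)(8−2)(8−3) = 2·1·6·5 = 60 ≡ 8, so v_2 = 8^{−1} = 5 (mod 13).
  i = 3 (α = 7): (7−6)(7−8)(7−2)(7−3) = 1·(−1)·5·4 = −20 ≡ 6, so v_3 = 6^{−1} = 11 (mod 13).
  i = 4 (α = 2): (2−6)(2−8)(2−7)(2−3) = (−4)·(−6)·(−5)·(−1) = 120 ≡ 3, so v_4 = 3^{−1} = 9 (mod 13).
  i = 5 (α = 3): (3−6)(3−8)(3−7)(3−2) = (−3)·(−5)·(−4)·1 = −60 ≡ 5, so v_5 = 5^{−1} = 8 (mod 13).
  v = [6, 5, 11, 9, 8].
Step 2: syndromes of r = [4, 2, 3, 8, 1] (all sums mod 13).
  S_0 = Σ v_i r_i = 6·4 + 5·2 + 11·3 + 9·8 + 8·1 = 147 ≡ 4.
  S_1 = Σ v_i α_i r_i = 6·6·4 + 5·8·2 + 11·7·3 + 9·2·8 + 8·3·1 = 623 ≡ 12.
  α_i^2 mod 13 = [10, 12, 10, 4, 9].
  S_2 = Σ v_i α_i^2 r_i = 6·10·4 + 5·12·2 + 11·10·3 + 9·4·8 + 8·9·1 = 1050 ≡ 10.
  S = (4, 12, 10) ≠ 0, so r is not a codeword (an error is present).
Step 3: locate the error. For a single error e at position i, S_ℓ = v_i·e·α_i^ℓ, so α_err = S_1/S_0.
  S_0^{−1} = 4^{−1} = 10 (mod 13), so α_err = 12·10 = 120 ≡ 3 = α_5. Error position i = 5.
  Consistency check: S_2/S_1 = 10·12 = 120 ≡ 3 = α_err ✓ (single-error assumption holds).
Step 4: error magnitude e = S_0/v_5 = S_0·∏_{j≠5}(α_5 − α_j) = 4·5 = 20 ≡ 7 (mod 13).
Step 5: correct position 5: c_5 = r_5 − e = 1 − 7 ≡ 7 (mod 13). Hence c = [4, 2, 3, 8, 7].
  Check: interpolating c through the α_i gives m(x) = 10 + 12·x (degree < 2) with m(α_i) = c_i for every i, so c is indeed a codeword.


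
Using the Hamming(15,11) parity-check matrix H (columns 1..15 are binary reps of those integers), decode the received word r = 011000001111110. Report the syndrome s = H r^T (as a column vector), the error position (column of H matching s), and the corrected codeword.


s = (0, 1, 1, 0)^T, error position = 6, corrected codeword c = 011001001111110

Compute s = H r^T mod 2 one row at a time:
  s_1 = 0 + 1 + 1 + 1 + 1 + 1 + 1 + 0 = 6 ≡ 0 (mod 2).
  s_2 = 0 + 0 + 0 + 0 + 1 + 1 + 1 + 0 = 3 ≡ 1 (mod 2).
  s_3 = 1 + 1 + 0 + 0 + 1 + 1 + 1 + 0 = 5 ≡ 1 (mod 2).
  s_4 = 0 + 1 + 0 + 0 + 1 + 1 + 1 + 0 = 4 ≡ 0 (mod 2).
s = (0, 1, 1, 0)^T — this equals column 6 of H (binary 0110), so error is at position 6.
Correct: flip bit 6 of r = 011000001111110 to get c = 011001001111110.


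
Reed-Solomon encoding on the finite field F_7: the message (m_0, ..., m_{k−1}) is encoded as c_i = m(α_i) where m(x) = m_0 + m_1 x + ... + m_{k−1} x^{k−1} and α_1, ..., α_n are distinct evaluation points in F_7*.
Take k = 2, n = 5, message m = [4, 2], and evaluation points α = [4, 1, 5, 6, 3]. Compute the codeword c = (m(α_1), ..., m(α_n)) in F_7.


c = [5, 6, 0, 2, 3]

Message polynomial: m(x) = 4 + 2·x (mod 7).
For each evaluation point α_i, compute m(α_i) mod 7:
  α_1 = 4: Horner steps 2 → 5, so m(4) = 5.
  α_2 = 1: Horner steps 2 → 6, so m(1) = 6.
  α_3 = 5: Horner steps 2 → 0, so m(5) = 0.
  α_4 = 6: Horner steps 2 → 2, so m(6) = 2.
  α_5 = 3: Horner steps 2 → 3, so m(3) = 3.
Codeword c = [5, 6, 0, 2, 3] ∈ F_7^5.


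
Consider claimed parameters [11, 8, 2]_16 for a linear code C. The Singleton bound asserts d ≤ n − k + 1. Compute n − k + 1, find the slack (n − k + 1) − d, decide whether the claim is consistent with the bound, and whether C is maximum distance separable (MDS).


Singleton RHS = n − k + 1 = 4, slack = 2, bound satisfied, not MDS.

Singleton bound: d ≤ n − k + 1.
Here n = 11, k = 8, so n − k + 1 = 4.
Given d = 2, check d ≤ 4: YES.
Slack = (n − k + 1) − d = 2.
The code is NOT MDS (slack = 2 > 0).
Description: the claimed parameters are [11, 8, 2]_16; such a code would be non-MDS.


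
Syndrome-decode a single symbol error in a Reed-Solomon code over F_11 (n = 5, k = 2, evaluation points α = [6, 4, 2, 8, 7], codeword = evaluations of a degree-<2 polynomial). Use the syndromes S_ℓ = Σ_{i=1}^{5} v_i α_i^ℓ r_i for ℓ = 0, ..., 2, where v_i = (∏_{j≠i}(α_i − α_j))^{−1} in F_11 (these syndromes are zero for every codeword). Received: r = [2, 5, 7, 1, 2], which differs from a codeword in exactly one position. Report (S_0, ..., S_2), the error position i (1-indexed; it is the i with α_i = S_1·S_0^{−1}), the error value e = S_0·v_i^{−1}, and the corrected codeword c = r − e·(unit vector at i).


S = (2, 1, 6), error at position 1, error magnitude e = 10, c = [3, 5, 7, 1, 2].

Step 1: column multipliers v_i = (∏_{j≠i}(α_i − α_j))^{−1} mod 11.
  i = 1 (α = 6): (6−4)(6−2)(6−8)(6−7) = 2·4·(−2)·(−1) = 16 ≡ 5, so v_1 = 5^{−1} = 9 (mod 11).
  i = 2 (α = 4): (4−6)(4−2)(4−8)(4−7) = (−2)·2·(−4)·(−3) = −48 ≡ 7, so v_2 = 7^{−1} = 8 (mod 11).
  i = 3 (α = 2): (2−6)(2−4)(2−8)(2−7) = (−4)·(−2)·(−6)·(−5) = 240 ≡ 9, so v_3 = 9^{−1} = 5 (mod 11).
  i = 4 (α = 8): (8−6)(8−4)(8−2)(8−7) = 2·4·6·1 = 48 ≡ 4, so v_4 = 4^{−1} = 3 (mod 11).
  i = 5 (α = 7): (7−6)(7−4)(7−2)(7−8) = 1·3·5·(−1) = −15 ≡ 7, so v_5 = 7^{−1} = 8 (mod 11).
  v = [9, 8, 5, 3, 8].
Step 2: syndromes of r = [2, 5, 7, 1, 2] (all sums mod 11).
  S_0 = Σ v_i r_i = 9·2 + 8·5 + 5·7 + 3·1 + 8·2 = 112 ≡ 2.
  S_1 = Σ v_i α_i r_i = 9·6·2 + 8·4·5 + 5·2·7 + 3·8·1 + 8·7·2 = 474 ≡ 1.
  α_i^2 mod 11 = [3, 5, 4, 9, 5].
  S_2 = Σ v_i α_i^2 r_i = 9·3·2 + 8·5·5 + 5·4·7 + 3·9·1 + 8·5·2 = 501 ≡ 6.
  S = (2, 1, 6) ≠ 0, so r is not a codeword (an error is present).
Step 3: locate the error. For a single error e at position i, S_ℓ = v_i·e·α_i^ℓ, so α_err = S_1/S_0.
  S_0^{−1} = 2^{−1} = 6 (mod 11), so α_err = 1·6 = 6 ≡ 6 = α_1. Error position i = 1.
  Consistency check: S_2/S_1 = 6·1 = 6 ≡ 6 = α_err ✓ (single-error assumption holds).
Step 4: error magnitude e = S_0/v_1 = S_0·∏_{j≠1}(α_1 − α_j) = 2·5 = 10 ≡ 10 (mod 11).
Step 5: correct position 1: c_1 = r_1 − e = 2 − 10 ≡ 3 (mod 11). Hence c = [3, 5, 7, 1, 2].
  Check: interpolating c through the α_i gives m(x) = 9 + 10·x (degree < 2) with m(α_i) = c_i for every i, so c is indeed a codeword.


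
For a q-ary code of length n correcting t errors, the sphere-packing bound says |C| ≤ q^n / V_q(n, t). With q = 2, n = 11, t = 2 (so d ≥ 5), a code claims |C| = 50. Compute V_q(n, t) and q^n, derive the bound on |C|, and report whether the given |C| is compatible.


V_q(n, t) = 67, q^n = 2048, Hamming bound = 30, |C| = 50 > bound (violated).

Step 1: Compute V_q(n, t) = Σ_{j=0}^2 C(n, j) (q−1)^j.
  j = 0: C(11,0)·(1)^0 = 1·1 = 1.
  j = 1: C(11,1)·(1)^1 = 11·1 = 11.
  j = 2: C(11,2)·(1)^2 = 55·1 = 55.
  V_q(n, t) = 1 + 11 + 55 = 67.
Step 2: q^n = 2^11 = 2048.
Step 3: Hamming bound ⌊q^n / V_q(n,t)⌋ = ⌊2048/67⌋ = 30.
Step 4: Compare |C| = 50 to 30: violated.
The claimed |C| lies above the Hamming bound, so no 2-ary code of length 11 with d ≥ 5 can have 50 codewords.


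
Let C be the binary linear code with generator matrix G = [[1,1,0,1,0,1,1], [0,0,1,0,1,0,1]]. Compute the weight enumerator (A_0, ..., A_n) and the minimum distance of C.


Weight distribution: A_0 = 1, A_3 = 1, A_5 = 1, A_6 = 1. Minimum distance d = 3.

Enumerate all 2^2 = 4 messages m ∈ F_2^2.
For each, compute codeword c = mG in F_2^7, then tally its weight.
  m = 00 → c = 0000000, weight = 0.
  m = 10 → c = 1101011, weight = 5.
  m = 01 → c = 0010101, weight = 3.
  m = 11 → c = 1111110, weight = 6.
Tally weights:
  weight 0: 1 codewords.
  weight 3: 1 codewords.
  weight 5: 1 codewords.
  weight 6: 1 codewords.
Minimum distance d = smallest w > 0 with A_w > 0 = 3.
Sanity: Σ A_w = 4 = 2^2 = 4 ✓.


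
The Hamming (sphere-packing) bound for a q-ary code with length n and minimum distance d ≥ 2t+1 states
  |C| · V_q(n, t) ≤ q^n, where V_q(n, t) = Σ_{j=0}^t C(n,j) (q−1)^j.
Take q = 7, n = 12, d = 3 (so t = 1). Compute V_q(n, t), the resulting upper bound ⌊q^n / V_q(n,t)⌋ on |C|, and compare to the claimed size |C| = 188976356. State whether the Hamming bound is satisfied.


V_q(n, t) = 73, q^n = 13841287201, Hamming bound = 189606673, |C| = 188976356 ≤ bound (satisfied).

Step 1: Compute V_q(n, t) = Σ_{j=0}^1 C(n, j) (q−1)^j.
  j = 0: C(12,0)·(6)^0 = 1·1 = 1.
  j = 1: C(12,1)·(6)^1 = 12·6 = 72.
  V_q(n, t) = 1 + 72 = 73.
Step 2: q^n = 7^12 = 13841287201.
Step 3: Hamming bound ⌊q^n / V_q(n,t)⌋ = ⌊13841287201/73⌋ = 189606673.
Step 4: Compare |C| = 188976356 to 189606673: satisfied.
The claimed |C| lies below the Hamming bound.


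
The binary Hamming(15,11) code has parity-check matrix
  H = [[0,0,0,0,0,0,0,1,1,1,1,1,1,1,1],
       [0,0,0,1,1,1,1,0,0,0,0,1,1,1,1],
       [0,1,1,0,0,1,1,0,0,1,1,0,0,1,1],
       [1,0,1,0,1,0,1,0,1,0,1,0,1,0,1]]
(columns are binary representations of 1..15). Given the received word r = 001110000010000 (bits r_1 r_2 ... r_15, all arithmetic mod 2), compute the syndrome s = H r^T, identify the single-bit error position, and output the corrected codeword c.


s = (1, 0, 0, 1)^T, error position = 9, corrected codeword c = 001110001010000

Compute s = H r^T mod 2 one row at a time:
  s_1 = 0 + 0 + 0 + 1 + 0 + 0 + 0 + 0 = 1 ≡ 1 (mod 2).
  s_2 = 1 + 1 + 0 + 0 + 0 + 0 + 0 + 0 = 2 ≡ 0 (mod 2).
  s_3 = 0 + 1 + 0 + 0 + 0 + 1 + 0 + 0 = 2 ≡ 0 (mod 2).
  s_4 = 0 + 1 + 1 + 0 + 0 + 1 + 0 + 0 = 3 ≡ 1 (mod 2).
s = (1, 0, 0, 1)^T — this equals column 9 of H (binary 1001), so error is at position 9.
Correct: flip bit 9 of r = 001110000010000 to get c = 001110001010000.


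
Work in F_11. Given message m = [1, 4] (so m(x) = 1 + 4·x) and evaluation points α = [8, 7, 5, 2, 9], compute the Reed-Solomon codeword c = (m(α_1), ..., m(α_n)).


c = [0, 7, 10, 9, 4]

Message polynomial: m(x) = 1 + 4·x (mod 11).
For each evaluation point α_i, compute m(α_i) mod 11:
  α_1 = 8: Horner steps 4 → 0, so m(8) = 0.
  α_2 = 7: Horner steps 4 → 7, so m(7) = 7.
  α_3 = 5: Horner steps 4 → 10, so m(5) = 10.
  α_4 = 2: Horner steps 4 → 9, so m(2) = 9.
  α_5 = 9: Horner steps 4 → 4, so m(9) = 4.
Codeword c = [0, 7, 10, 9, 4] ∈ F_11^5.


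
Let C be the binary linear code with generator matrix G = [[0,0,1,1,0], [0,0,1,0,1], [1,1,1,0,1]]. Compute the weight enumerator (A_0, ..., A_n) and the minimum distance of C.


Weight distribution: A_0 = 1, A_2 = 4, A_4 = 3. Minimum distance d = 2.

Enumerate all 2^3 = 8 messages m ∈ F_2^3.
For each, compute codeword c = mG in F_2^5, then tally its weight.
  m = 000 → c = 00000, weight = 0.
  m = 100 → c = 00110, weight = 2.
  m = 010 → c = 00101, weight = 2.
  m = 110 → c = 00011, weight = 2.
  m = 001 → c = 11101, weight = 4.
  m = 101 → c = 11011, weight = 4.
  m = 011 → c = 11000, weight = 2.
  m = 111 → c = 11110, weight = 4.
Tally weights:
  weight 0: 1 codewords.
  weight 2: 4 codewords.
  weight 4: 3 codewords.
Minimum distance d = smallest w > 0 with A_w > 0 = 2.
Sanity: Σ A_w = 8 = 2^3 = 8 ✓.


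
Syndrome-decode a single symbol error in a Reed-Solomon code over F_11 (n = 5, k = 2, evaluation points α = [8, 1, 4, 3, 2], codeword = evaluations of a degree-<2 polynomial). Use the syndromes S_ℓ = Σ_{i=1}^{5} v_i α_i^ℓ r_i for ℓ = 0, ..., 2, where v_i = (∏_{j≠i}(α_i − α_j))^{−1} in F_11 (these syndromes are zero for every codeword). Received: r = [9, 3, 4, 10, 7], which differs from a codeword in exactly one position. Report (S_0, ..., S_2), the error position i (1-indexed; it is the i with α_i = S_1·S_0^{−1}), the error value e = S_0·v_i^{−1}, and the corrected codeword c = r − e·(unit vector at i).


S = (1, 3, 9), error at position 4, error magnitude e = 10, c = [9, 3, 4, 0, 7].

Step 1: column multipliers v_i = (∏_{j≠i}(α_i − α_j))^{−1} mod 11.
  i = 1 (α = 8): (8−1)(8−4)(8−3)(8−2) = 7·4·5·6 = 840 ≡ 4, so v_1 = 4^{−1} = 3 (mod 11).
  i = 2 (α = 1): (1−8)(1−4)(1−3)(1−2) = (−7)·(−3)·(−2)·(−1) = 42 ≡ 9, so v_2 = 9^{−1} = 5 (mod 11).
  i = 3 (α = 4): (4−8)(4−1)(4−3)(4−2) = (−4)·3·1·2 = −24 ≡ 9, so v_3 = 9^{−1} = 5 (mod 11).
  i = 4 (α = 3): (3−8)(3−1)(3−4)(3−2) = (−5)·2·(−1)·1 = 10 ≡ 10, so v_4 = 10^{−1} = 10 (mod 11).
  i = 5 (α = 2): (2−8)(2−1)(2−4)(2−3) = (−6)·1·(−2)·(−1) = −12 ≡ 10, so v_5 = 10^{−1} = 10 (mod 11).
  v = [3, 5, 5, 10, 10].
Step 2: syndromes of r = [9, 3, 4, 10, 7] (all sums mod 11).
  S_0 = Σ v_i r_i = 3·9 + 5·3 + 5·4 + 10·10 + 10·7 = 232 ≡ 1.
  S_1 = Σ v_i α_i r_i = 3·8·9 + 5·1·3 + 5·4·4 + 10·3·10 + 10·2·7 = 751 ≡ 3.
  α_i^2 mod 11 = [9, 1, 5, 9, 4].
  S_2 = Σ v_i α_i^2 r_i = 3·9·9 + 5·1·3 + 5·5·4 + 10·9·10 + 10·4·7 = 1538 ≡ 9.
  S = (1, 3, 9) ≠ 0, so r is not a codeword (an error is present).
Step 3: locate the error. For a single error e at position i, S_ℓ = v_i·e·α_i^ℓ, so α_err = S_1/S_0.
  S_0^{−1} = 1^{−1} = 1 (mod 11), so α_err = 3·1 = 3 ≡ 3 = α_4. Error position i = 4.
  Consistency check: S_2/S_1 = 9·4 = 36 ≡ 3 = α_err ✓ (single-error assumption holds).
Step 4: error magnitude e = S_0/v_4 = S_0·∏_{j≠4}(α_4 − α_j) = 1·10 = 10 ≡ 10 (mod 11).
Step 5: correct position 4: c_4 = r_4 − e = 10 − 10 ≡ 0 (mod 11). Hence c = [9, 3, 4, 0, 7].
  Check: interpolating c through the α_i gives m(x) = 10 + 4·x (degree < 2) with m(α_i) = c_i for every i, so c is indeed a codeword.


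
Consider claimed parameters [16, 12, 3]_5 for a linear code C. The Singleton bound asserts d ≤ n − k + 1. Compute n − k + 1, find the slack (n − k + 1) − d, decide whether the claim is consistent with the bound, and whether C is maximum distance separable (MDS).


Singleton RHS = n − k + 1 = 5, slack = 2, bound satisfied, not MDS.

Singleton bound: d ≤ n − k + 1.
Here n = 16, k = 12, so n − k + 1 = 5.
Given d = 3, check d ≤ 5: YES.
Slack = (n − k + 1) − d = 2.
The code is NOT MDS (slack = 2 > 0).
Description: the claimed parameters are [16, 12, 3]_5; such a code would be non-MDS.


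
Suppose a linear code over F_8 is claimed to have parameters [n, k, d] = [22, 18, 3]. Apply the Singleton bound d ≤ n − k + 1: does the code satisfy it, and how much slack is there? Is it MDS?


Singleton RHS = n − k + 1 = 5, slack = 2, bound satisfied, not MDS.

Singleton bound: d ≤ n − k + 1.
Here n = 22, k = 18, so n − k + 1 = 5.
Given d = 3, check d ≤ 5: YES.
Slack = (n − k + 1) − d = 2.
The code is NOT MDS (slack = 2 > 0).
Description: the claimed parameters are [22, 18, 3]_8; such a code would be non-MDS.


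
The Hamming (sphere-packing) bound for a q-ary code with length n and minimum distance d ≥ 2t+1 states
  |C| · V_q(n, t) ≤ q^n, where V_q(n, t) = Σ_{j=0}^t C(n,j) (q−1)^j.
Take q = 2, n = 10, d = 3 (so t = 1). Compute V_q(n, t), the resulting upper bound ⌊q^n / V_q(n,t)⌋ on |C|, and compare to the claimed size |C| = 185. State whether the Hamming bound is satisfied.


V_q(n, t) = 11, q^n = 1024, Hamming bound = 93, |C| = 185 > bound (violated).

Step 1: Compute V_q(n, t) = Σ_{j=0}^1 C(n, j) (q−1)^j.
  j = 0: C(10,0)·(1)^0 = 1·1 = 1.
  j = 1: C(10,1)·(1)^1 = 10·1 = 10.
  V_q(n, t) = 1 + 10 = 11.
Step 2: q^n = 2^10 = 1024.
Step 3: Hamming bound ⌊q^n / V_q(n,t)⌋ = ⌊1024/11⌋ = 93.
Step 4: Compare |C| = 185 to 93: violated.
The claimed |C| lies above the Hamming bound, so no 2-ary code of length 10 with d ≥ 3 can have 185 codewords.


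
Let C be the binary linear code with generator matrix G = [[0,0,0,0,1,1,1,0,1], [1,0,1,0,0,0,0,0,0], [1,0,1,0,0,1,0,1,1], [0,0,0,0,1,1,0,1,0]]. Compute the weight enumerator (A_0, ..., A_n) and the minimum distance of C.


Weight distribution: A_0 = 1, A_2 = 3, A_3 = 4, A_4 = 3, A_5 = 4, A_6 = 1. Minimum distance d = 2.

Enumerate all 2^4 = 16 messages m ∈ F_2^4.
For each, compute codeword c = mG in F_2^9, then tally its weight.
  m = 0000 → c = 000000000, weight = 0.
  m = 1000 → c = 000011101, weight = 4.
  m = 0100 → c = 101000000, weight = 2.
  m = 1100 → c = 101011101, weight = 6.
  m = 0010 → c = 101001011, weight = 5.
  m = 1010 → c = 101010110, weight = 5.
  m = 0110 → c = 000001011, weight = 3.
  m = 1110 → c = 000010110, weight = 3.
  m = 0001 → c = 000011010, weight = 3.
  m = 1001 → c = 000000111, weight = 3.
  m = 0101 → c = 101011010, weight = 5.
  m = 1101 → c = 101000111, weight = 5.
  m = 0011 → c = 101010001, weight = 4.
  m = 1011 → c = 101001100, weight = 4.
  m = 0111 → c = 000010001, weight = 2.
  m = 1111 → c = 000001100, weight = 2.
Tally weights:
  weight 0: 1 codewords.
  weight 2: 3 codewords.
  weight 3: 4 codewords.
  weight 4: 3 codewords.
  weight 5: 4 codewords.
  weight 6: 1 codewords.
Minimum distance d = smallest w > 0 with A_w > 0 = 2.
Sanity: Σ A_w = 16 = 2^4 = 16 ✓.


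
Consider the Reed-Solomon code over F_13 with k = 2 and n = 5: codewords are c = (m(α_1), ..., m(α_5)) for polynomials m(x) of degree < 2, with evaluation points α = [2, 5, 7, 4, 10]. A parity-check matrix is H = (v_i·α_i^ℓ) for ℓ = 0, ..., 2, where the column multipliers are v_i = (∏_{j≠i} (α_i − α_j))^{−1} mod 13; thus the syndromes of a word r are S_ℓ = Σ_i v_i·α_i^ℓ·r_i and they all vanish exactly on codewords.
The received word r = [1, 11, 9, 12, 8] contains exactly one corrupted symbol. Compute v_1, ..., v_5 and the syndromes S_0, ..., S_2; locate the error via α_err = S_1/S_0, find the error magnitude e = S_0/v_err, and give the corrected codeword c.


S = (3, 4, 1), error at position 5, error magnitude e = 2, c = [1, 11, 9, 12, 6].

Step 1: column multipliers v_i = (∏_{j≠i}(α_i − α_j))^{−1} mod 13.
  i = 1 (α = 2): (2−5)(2−7)(2−4)(2−10) = (−3)·(−5)·(−2)·(−8) = 240 ≡ 6, so v_1 = 6^{−1} = 11 (mod 13).
  i = 2 (α = 5): (5−2)(5−7)(5−4)(5−10) = 3·(−2)·1·(−5) = 30 ≡ 4, so v_2 = 4^{−1} = 10 (mod 13).
  i = 3 (α = 7): (7−2)(7−5)(7−4)(7−10) = 5·2·3·(−3) = −90 ≡ 1, so v_3 = 1^{−1} = 1 (mod 13).
  i = 4 (α = 4): (4−2)(4−5)(4−7)(4−10) = 2·(−1)·(−3)·(−6) = −36 ≡ 3, so v_4 = 3^{−1} = 9 (mod 13).
  i = 5 (α = 10): (10−2)(10−5)(10−7)(10−4) = 8·5·3·6 = 720 ≡ 5, so v_5 = 5^{−1} = 8 (mod 13).
  v = [11, 10, 1, 9, 8].
Step 2: syndromes of r = [1, 11, 9, 12, 8] (all sums mod 13).
  S_0 = Σ v_i r_i = 11·1 + 10·11 + 1·9 + 9·12 + 8·8 = 302 ≡ 3.
  S_1 = Σ v_i α_i r_i = 11·2·1 + 10·5·11 + 1·7·9 + 9·4·12 + 8·10·8 = 1707 ≡ 4.
  α_i^2 mod 13 = [4, 12, 10, 3, 9].
  S_2 = Σ v_i α_i^2 r_i = 11·4·1 + 10·12·11 + 1·10·9 + 9·3·12 + 8·9·8 = 2354 ≡ 1.
  S = (3, 4, 1) ≠ 0, so r is not a codeword (an error is present).
Step 3: locate the error. For a single error e at position i, S_ℓ = v_i·e·α_i^ℓ, so α_err = S_1/S_0.
  S_0^{−1} = 3^{−1} = 9 (mod 13), so α_err = 4·9 = 36 ≡ 10 = α_5. Error position i = 5.
  Consistency check: S_2/S_1 = 1·10 = 10 ≡ 10 = α_err ✓ (single-error assumption holds).
Step 4: error magnitude e = S_0/v_5 = S_0·∏_{j≠5}(α_5 − α_j) = 3·5 = 15 ≡ 2 (mod 13).
Step 5: correct position 5: c_5 = r_5 − e = 8 − 2 ≡ 6 (mod 13). Hence c = [1, 11, 9, 12, 6].
  Check: interpolating c through the α_i gives m(x) = 3 + 12·x (degree < 2) with m(α_i) = c_i for every i, so c is indeed a codeword.


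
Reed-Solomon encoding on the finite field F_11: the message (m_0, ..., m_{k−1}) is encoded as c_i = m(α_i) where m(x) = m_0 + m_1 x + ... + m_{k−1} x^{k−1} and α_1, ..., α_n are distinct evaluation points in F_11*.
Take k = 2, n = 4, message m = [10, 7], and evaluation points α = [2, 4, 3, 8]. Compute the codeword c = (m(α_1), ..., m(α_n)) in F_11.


c = [2, 5, 9, 0]

Message polynomial: m(x) = 10 + 7·x (mod 11).
For each evaluation point α_i, compute m(α_i) mod 11:
  α_1 = 2: Horner steps 7 → 2, so m(2) = 2.
  α_2 = 4: Horner steps 7 → 5, so m(4) = 5.
  α_3 = 3: Horner steps 7 → 9, so m(3) = 9.
  α_4 = 8: Horner steps 7 → 0, so m(8) = 0.
Codeword c = [2, 5, 9, 0] ∈ F_11^4.


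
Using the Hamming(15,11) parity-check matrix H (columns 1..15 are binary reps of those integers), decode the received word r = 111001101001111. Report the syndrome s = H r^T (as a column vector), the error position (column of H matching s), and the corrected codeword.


s = (1, 0, 0, 0)^T, error position = 8, corrected codeword c = 111001111001111

Compute s = H r^T mod 2 one row at a time:
  s_1 = 0 + 1 + 0 + 0 + 1 + 1 + 1 + 1 = 5 ≡ 1 (mod 2).
  s_2 = 0 + 0 + 1 + 1 + 1 + 1 + 1 + 1 = 6 ≡ 0 (mod 2).
  s_3 = 1 + 1 + 1 + 1 + 0 + 0 + 1 + 1 = 6 ≡ 0 (mod 2).
  s_4 = 1 + 1 + 0 + 1 + 1 + 0 + 1 + 1 = 6 ≡ 0 (mod 2).
s = (1, 0, 0, 0)^T — this equals column 8 of H (binary 1000), so error is at position 8.
Correct: flip bit 8 of r = 111001101001111 to get c = 111001111001111.


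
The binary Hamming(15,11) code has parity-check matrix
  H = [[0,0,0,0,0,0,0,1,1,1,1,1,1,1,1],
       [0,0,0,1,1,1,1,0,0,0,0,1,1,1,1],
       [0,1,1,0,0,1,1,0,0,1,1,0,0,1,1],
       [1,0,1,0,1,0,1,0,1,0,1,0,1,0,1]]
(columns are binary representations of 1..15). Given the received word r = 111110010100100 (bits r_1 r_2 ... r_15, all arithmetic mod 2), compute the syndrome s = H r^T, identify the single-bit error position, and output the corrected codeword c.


s = (1, 1, 1, 0)^T, error position = 14, corrected codeword c = 111110010100110

Compute s = H r^T mod 2 one row at a time:
  s_1 = 1 + 0 + 1 + 0 + 0 + 1 + 0 + 0 = 3 ≡ 1 (mod 2).
  s_2 = 1 + 1 + 0 + 0 + 0 + 1 + 0 + 0 = 3 ≡ 1 (mod 2).
  s_3 = 1 + 1 + 0 + 0 + 1 + 0 + 0 + 0 = 3 ≡ 1 (mod 2).
  s_4 = 1 + 1 + 1 + 0 + 0 + 0 + 1 + 0 = 4 ≡ 0 (mod 2).
s = (1, 1, 1, 0)^T — this equals column 14 of H (binary 1110), so error is at position 14.
Correct: flip bit 14 of r = 111110010100100 to get c = 111110010100110.


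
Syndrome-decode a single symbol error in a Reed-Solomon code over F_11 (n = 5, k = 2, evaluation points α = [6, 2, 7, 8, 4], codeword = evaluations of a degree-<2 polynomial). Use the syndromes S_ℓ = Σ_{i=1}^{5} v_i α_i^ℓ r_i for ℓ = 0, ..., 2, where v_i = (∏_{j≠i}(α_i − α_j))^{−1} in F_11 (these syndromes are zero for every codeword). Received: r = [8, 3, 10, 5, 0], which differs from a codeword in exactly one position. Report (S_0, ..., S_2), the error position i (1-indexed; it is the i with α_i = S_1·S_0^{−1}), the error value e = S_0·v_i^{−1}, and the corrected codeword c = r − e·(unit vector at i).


S = (6, 9, 8), error at position 3, error magnitude e = 9, c = [8, 3, 1, 5, 0].

Step 1: column multipliers v_i = (∏_{j≠i}(α_i − α_j))^{−1} mod 11.
  i = 1 (α = 6): (6−2)(6−7)(6−8)(6−4) = 4·(−1)·(−2)·2 = 16 ≡ 5, so v_1 = 5^{−1} = 9 (mod 11).
  i = 2 (α = 2): (2−6)(2−7)(2−8)(2−4) = (−4)·(−5)·(−6)·(−2) = 240 ≡ 9, so v_2 = 9^{−1} = 5 (mod 11).
  i = 3 (α = 7): (7−6)(7−2)(7−8)(7−4) = 1·5·(−1)·3 = −15 ≡ 7, so v_3 = 7^{−1} = 8 (mod 11).
  i = 4 (α = 8): (8−6)(8−2)(8−7)(8−4) = 2·6·1·4 = 48 ≡ 4, so v_4 = 4^{−1} = 3 (mod 11).
  i = 5 (α = 4): (4−6)(4−2)(4−7)(4−8) = (−2)·2·(−3)·(−4) = −48 ≡ 7, so v_5 = 7^{−1} = 8 (mod 11).
  v = [9, 5, 8, 3, 8].
Step 2: syndromes of r = [8, 3, 10, 5, 0] (all sums mod 11).
  S_0 = Σ v_i r_i = 9·8 + 5·3 + 8·10 + 3·5 + 8·0 = 182 ≡ 6.
  S_1 = Σ v_i α_i r_i = 9·6·8 + 5·2·3 + 8·7·10 + 3·8·5 + 8·4·0 = 1142 ≡ 9.
  α_i^2 mod 11 = [3, 4, 5, 9, 5].
  S_2 = Σ v_i α_i^2 r_i = 9·3·8 + 5·4·3 + 8·5·10 + 3·9·5 + 8·5·0 = 811 ≡ 8.
  S = (6, 9, 8) ≠ 0, so r is not a codeword (an error is present).
Step 3: locate the error. For a single error e at position i, S_ℓ = v_i·e·α_i^ℓ, so α_err = S_1/S_0.
  S_0^{−1} = 6^{−1} = 2 (mod 11), so α_err = 9·2 = 18 ≡ 7 = α_3. Error position i = 3.
  Consistency check: S_2/S_1 = 8·5 = 40 ≡ 7 = α_err ✓ (single-error assumption holds).
Step 4: error magnitude e = S_0/v_3 = S_0·∏_{j≠3}(α_3 − α_j) = 6·7 = 42 ≡ 9 (mod 11).
Step 5: correct position 3: c_3 = r_3 − e = 10 − 9 ≡ 1 (mod 11). Hence c = [8, 3, 1, 5, 0].
  Check: interpolating c through the α_i gives m(x) = 6 + 4·x (degree < 2) with m(α_i) = c_i for every i, so c is indeed a codeword.


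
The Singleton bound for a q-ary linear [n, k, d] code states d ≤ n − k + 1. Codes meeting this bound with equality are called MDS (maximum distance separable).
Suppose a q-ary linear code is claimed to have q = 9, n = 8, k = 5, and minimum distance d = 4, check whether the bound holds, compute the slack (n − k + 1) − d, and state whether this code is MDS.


Singleton RHS = n − k + 1 = 4, slack = 0, bound satisfied, MDS.

Singleton bound: d ≤ n − k + 1.
Here n = 8, k = 5, so n − k + 1 = 4.
Given d = 4, check d ≤ 4: YES.
Slack = (n − k + 1) − d = 0.
The code is MDS (slack = 0).
Description: the claimed parameters are [8, 5, 4]_9; such a code would be MDS (meets Singleton bound).


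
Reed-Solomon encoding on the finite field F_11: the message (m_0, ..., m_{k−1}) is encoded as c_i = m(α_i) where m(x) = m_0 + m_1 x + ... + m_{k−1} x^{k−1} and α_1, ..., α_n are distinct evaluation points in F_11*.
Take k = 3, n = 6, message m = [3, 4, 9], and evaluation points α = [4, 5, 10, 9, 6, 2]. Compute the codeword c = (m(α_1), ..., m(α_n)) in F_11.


c = [9, 6, 8, 9, 10, 3]

Message polynomial: m(x) = 3 + 4·x + 9·x^2 (mod 11).
For each evaluation point α_i, compute m(α_i) mod 11:
  α_1 = 4: Horner steps 9 → 7 → 9, so m(4) = 9.
  α_2 = 5: Horner steps 9 → 5 → 6, so m(5) = 6.
  α_3 = 10: Horner steps 9 → 6 → 8, so m(10) = 8.
  α_4 = 9: Horner steps 9 → 8 → 9, so m(9) = 9.
  α_5 = 6: Horner steps 9 → 3 → 10, so m(6) = 10.
  α_6 = 2: Horner steps 9 → 0 → 3, so m(2) = 3.
Codeword c = [9, 6, 8, 9, 10, 3] ∈ F_11^6.


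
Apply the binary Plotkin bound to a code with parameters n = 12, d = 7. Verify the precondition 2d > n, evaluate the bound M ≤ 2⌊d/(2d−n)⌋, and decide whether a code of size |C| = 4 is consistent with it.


Plotkin bound M ≤ 6; given |C| = 4 ≤ bound (satisfied).

Check applicability: 2d = 14, n = 12.
2d − n = 2 > 0, so Plotkin applies.
Compute d/(2d−n) = 7/2 ≈ 3.5000.
⌊d/(2d−n)⌋ = 3.
Plotkin bound: M ≤ 2·3 = 6.
Given |C| = 4, check: satisfied.
This |C| is below the Plotkin bound.


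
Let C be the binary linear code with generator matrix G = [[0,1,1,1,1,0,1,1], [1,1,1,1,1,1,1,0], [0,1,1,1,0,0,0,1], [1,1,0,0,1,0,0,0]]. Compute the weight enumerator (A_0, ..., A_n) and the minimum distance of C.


Weight distribution: A_0 = 1, A_2 = 1, A_3 = 3, A_4 = 5, A_5 = 4, A_6 = 1, A_7 = 1. Minimum distance d = 2.

Enumerate all 2^4 = 16 messages m ∈ F_2^4.
For each, compute codeword c = mG in F_2^8, then tally its weight.
  m = 0000 → c = 00000000, weight = 0.
  m = 1000 → c = 01111011, weight = 6.
  m = 0100 → c = 11111110, weight = 7.
  m = 1100 → c = 10000101, weight = 3.
  m = 0010 → c = 01110001, weight = 4.
  m = 1010 → c = 00001010, weight = 2.
  m = 0110 → c = 10001111, weight = 5.
  m = 1110 → c = 11110100, weight = 5.
  m = 0001 → c = 11001000, weight = 3.
  m = 1001 → c = 10110011, weight = 5.
  m = 0101 → c = 00110110, weight = 4.
  m = 1101 → c = 01001101, weight = 4.
  m = 0011 → c = 10111001, weight = 5.
  m = 1011 → c = 11000010, weight = 3.
  m = 0111 → c = 01000111, weight = 4.
  m = 1111 → c = 00111100, weight = 4.
Tally weights:
  weight 0: 1 codewords.
  weight 2: 1 codewords.
  weight 3: 3 codewords.
  weight 4: 5 codewords.
  weight 5: 4 codewords.
  weight 6: 1 codewords.
  weight 7: 1 codewords.
Minimum distance d = smallest w > 0 with A_w > 0 = 2.
Sanity: Σ A_w = 16 = 2^4 = 16 ✓.


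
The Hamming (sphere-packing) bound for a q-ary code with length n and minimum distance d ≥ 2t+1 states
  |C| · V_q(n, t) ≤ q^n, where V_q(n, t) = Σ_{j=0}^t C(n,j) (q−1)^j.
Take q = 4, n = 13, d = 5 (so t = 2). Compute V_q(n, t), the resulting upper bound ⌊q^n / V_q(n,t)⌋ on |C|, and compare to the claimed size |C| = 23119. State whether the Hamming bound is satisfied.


V_q(n, t) = 742, q^n = 67108864, Hamming bound = 90443, |C| = 23119 ≤ bound (satisfied).

Step 1: Compute V_q(n, t) = Σ_{j=0}^2 C(n, j) (q−1)^j.
  j = 0: C(13,0)·(3)^0 = 1·1 = 1.
  j = 1: C(13,1)·(3)^1 = 13·3 = 39.
  j = 2: C(13,2)·(3)^2 = 78·9 = 702.
  V_q(n, t) = 1 + 39 + 702 = 742.
Step 2: q^n = 4^13 = 67108864.
Step 3: Hamming bound ⌊q^n / V_q(n,t)⌋ = ⌊67108864/742⌋ = 90443.
Step 4: Compare |C| = 23119 to 90443: satisfied.
The claimed |C| lies below the Hamming bound.
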